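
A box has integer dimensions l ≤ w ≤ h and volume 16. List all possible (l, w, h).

Iterate l from 1 to ⌊16^(1/3)⌋. For each l dividing 16, iterate w ≥ l with w dividing 16/l, and set h = 16/(l·w).
Triples found (4): (1×1×16), (1×2×8), (1×4×4), (2×2×4)

(1×1×16), (1×2×8), (1×4×4), (2×2×4)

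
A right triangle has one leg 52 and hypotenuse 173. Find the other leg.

a² = c² - b² = 29929 - 2704 = 27225
a = 165

165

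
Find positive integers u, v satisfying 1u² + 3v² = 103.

Try small values of u and check whether (103 - 1u²)/3 is a perfect square.
u = 10: 1·10² = 100, so 3v² = 103 - 100 = 3, giving v² = 1, v = 1.
Check: 1·10² + 3·1² = 100 + 3 = 103 ✓

u = 10, v = 1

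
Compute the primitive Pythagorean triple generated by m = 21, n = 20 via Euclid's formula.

a = m² - n² = 21² - 20² = 441 - 400 = 41
b = 2mn = 2·21·20 = 840
c = m² + n² = 441 + 400 = 841
Verify: 41² + 840² = 1681 + 705600 = 707281 = 841² ✓

(41, 840, 841)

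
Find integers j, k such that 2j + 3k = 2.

Step 1: Check solvability.
gcd(2, 3) = 1
Since 1 divides 2, solutions exist.

Step 2: Apply extended Euclidean algorithm to find gcd.
We find integers such that 2*x0 + 3*y0 = 1

Step 3: Scale the particular solution.
Multiply by 2/1 = 2:
j = -2, k = 2

Step 4: Verify.
2*(-2) + 3*(2) = 2 = 2 ✓

j = -2, k = 2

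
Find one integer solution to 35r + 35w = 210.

Step 1: Check solvability.
gcd(35, 35) = 35
Since 35 divides 210, solutions exist.

Step 2: Apply extended Euclidean algorithm to find gcd.
We find integers such that 35*x0 + 35*y0 = 35

Step 3: Scale the particular solution.
Multiply by 210/35 = 6:
r = 0, w = 6

Step 4: Verify.
35*(0) + 35*(6) = 210 = 210 ✓

r = 0, w = 6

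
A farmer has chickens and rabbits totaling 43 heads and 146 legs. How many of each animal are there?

Let c = chickens, r = rabbits.
Heads: c + r = 43
Legs: 2c + 4r = 146
From the first equation, c = 43 - r. Substitute:
2(43 - r) + 4r = 146
86 + 2r = 146
r = (146 - 86)/2 = 30
c = 43 - 30 = 13

Chickens: 13, Rabbits: 30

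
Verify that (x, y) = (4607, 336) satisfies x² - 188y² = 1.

Compute x² = 4607² = 21224449
Compute 188y² = 188·336² = 188·112896 = 21224448
x² - 188y² = 21224449 - 21224448 = 1
Since this equals 1, (4607, 336) is a solution.

Yes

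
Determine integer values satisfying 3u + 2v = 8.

Step 1: Check solvability.
gcd(3, 2) = 1
Since 1 divides 8, solutions exist.

Step 2: Apply extended Euclidean algorithm to find gcd.
We find integers such that 3*x0 + 2*y0 = 1

Step 3: Scale the particular solution.
Multiply by 8/1 = 8:
u = 8, v = -8

Step 4: Verify.
3*(8) + 2*(-8) = 8 = 8 ✓

u = 8, v = -8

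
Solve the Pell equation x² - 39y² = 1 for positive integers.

We seek the smallest positive integers (x, y) with x² - 39y² = 1, i.e., x² = 39y² + 1.
Try successive y values:
y = 1: x² = 39·1² + 1 = 40, not a perfect square
y = 2: x² = 39·2² + 1 = 157, not a perfect square
y = 3: x² = 39·3² + 1 = 352, not a perfect square
... continuing the search (or via continued fractions) ...
y = 4: x² = 39·4² + 1 = 625, x = 25 ✓

Verify: 25² - 39·4² = 625 - 624 = 1 ✓

x = 25, y = 4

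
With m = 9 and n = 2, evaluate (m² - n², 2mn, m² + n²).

a = m² - n² = 81 - 4 = 77
b = 2mn = 2·9·2 = 36
c = m² + n² = 81 + 4 = 85
Verify: 77² + 36² = 5929 + 1296 = 7225 = 85² ✓

(77, 36, 85)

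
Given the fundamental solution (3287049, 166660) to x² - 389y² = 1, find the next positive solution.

Solutions to x² - Dy² = 1 are generated by powers of (x₀ + y₀√D).
The next solution satisfies x₁ + y₁√389 = (x₀ + y₀√389)², giving:
x₁ = x₀² + 389y₀² = 3287049² + 389·166660² = 10804691128401 + 10804691128400 = 21609382256801
y₁ = 2x₀y₀ = 2·3287049·166660 = 1095639172680

Verify: 21609382256801² - 389·1095639172680² = 466965401520545879910753601 - 466965401520545879910753600 = 1 ✓

x = 21609382256801, y = 1095639172680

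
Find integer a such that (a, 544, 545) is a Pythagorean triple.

a² = c² - b² = 545² - 544² = 297025 - 295936 = 1089
a = sqrt(1089) = 33

33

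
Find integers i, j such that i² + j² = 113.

We need to find integers i, j > 0 such that i² + j² = 113.
Trying i = 7: j² = 113 - 7² = 113 - 49 = 64
j = 8
Check: 7² + 8² = 49 + 64 = 113 ✓

113 = 7² + 8²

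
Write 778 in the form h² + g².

We need to find integers h, g > 0 such that h² + g² = 778.
Trying h = 7: g² = 778 - 7² = 778 - 49 = 729
g = 27
Check: 7² + 27² = 49 + 729 = 778 ✓

778 = 7² + 27²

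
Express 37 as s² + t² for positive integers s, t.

We need to find integers s, t > 0 such that s² + t² = 37.
Trying s = 1: t² = 37 - 1² = 37 - 1 = 36
t = 6
Check: 1² + 6² = 1 + 36 = 37 ✓

37 = 1² + 6²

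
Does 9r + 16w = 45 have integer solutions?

Step 1: Compute gcd(9, 16).
gcd(9, 16) = 1

Step 2: Check divisibility.
Does 1 divide 45? 45 = 1 x 45, so yes.

By the theorem on linear Diophantine equations, 9r + 16w = 45 has integer solutions if and only if gcd(9, 16) divides 45. Since 1 | 45, solutions exist.

Yes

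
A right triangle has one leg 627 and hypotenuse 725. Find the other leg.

b² = c² - a² = 525625 - 393129 = 132496
b = 364

364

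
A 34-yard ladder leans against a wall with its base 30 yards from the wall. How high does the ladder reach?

The ladder, wall, and ground form a right triangle with hypotenuse 34 and one leg 30.
By the Pythagorean theorem: h² = 34² - 30² = 1156 - 900 = 256
h = √256 = 16 yards

16 yards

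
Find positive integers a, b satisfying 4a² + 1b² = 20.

Try small values of a and check whether (20 - 4a²)/1 is a perfect square.
a = 2: 4·2² = 16, so 1b² = 20 - 16 = 4, giving b² = 4, b = 2.
Check: 4·2² + 1·2² = 16 + 4 = 20 ✓

a = 2, b = 2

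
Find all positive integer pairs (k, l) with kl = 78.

The positive divisors of 78 are: 1, 2, 3, 6, 13, 26, 39, 78.
Each divisor d gives the pair (d, 78/d):
(1, 78), (2, 39), (3, 26), (6, 13), (13, 6), (26, 3), (39, 2), (78, 1)

(1, 78), (2, 39), (3, 26), (6, 13), (13, 6), (26, 3), (39, 2), (78, 1)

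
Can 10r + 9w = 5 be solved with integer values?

Step 1: Compute gcd(10, 9).
gcd(10, 9) = 1

Step 2: Check divisibility.
Does 1 divide 5? 5 = 1 x 5, so yes.

By the theorem on linear Diophantine equations, 10r + 9w = 5 has integer solutions if and only if gcd(10, 9) divides 5. Since 1 | 5, solutions exist.

Yes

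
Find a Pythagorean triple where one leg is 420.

We need the other leg and hypotenuse such that 420² + x² = c².
Take x = 341, c = 541: 420² + 341² = 176400 + 116281 = 292681 = 541² ✓
Triple: (341, 420, 541)

(341, 420, 541)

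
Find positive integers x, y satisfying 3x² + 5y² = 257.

Try small values of x and check whether (257 - 3x²)/5 is a perfect square.
x = 2: 3·2² = 12, so 5y² = 257 - 12 = 245, giving y² = 49, y = 7.
Check: 3·2² + 5·7² = 12 + 245 = 257 ✓

x = 2, y = 7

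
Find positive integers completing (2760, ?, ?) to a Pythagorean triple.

We need the other leg and hypotenuse such that 2760² + x² = c².
Take x = 2574, c = 3774: 2760² + 2574² = 7617600 + 6625476 = 14243076 = 3774² ✓
Triple: (2574, 2760, 3774)

(2574, 2760, 3774)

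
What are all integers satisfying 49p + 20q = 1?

Step 1: Compute gcd(49, 20) = 1.
Since 1 divides 1, solutions exist.

Step 2: Find a particular solution using extended Euclidean algorithm.
We get p₀ = 9, q₀ = -22.
Check: 49*9 + 20*-22 = 1 = 1 ✓

Step 3: Write the general solution.
p = 9 + (20/1)t = 9 + 20t
q = -22 - (49/1)t = -22 - 49t
for any integer t.

p = 9 + 20t, q = -22 - 49t for integer t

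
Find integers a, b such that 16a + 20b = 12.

Step 1: Check solvability.
gcd(16, 20) = 4
Since 4 divides 12, solutions exist.

Step 2: Apply extended Euclidean algorithm to find gcd.
We find integers such that 16*x0 + 20*y0 = 4

Step 3: Scale the particular solution.
Multiply by 12/4 = 3:
a = -3, b = 3

Step 4: Verify.
16*(-3) + 20*(3) = 12 = 12 ✓

a = -3, b = 3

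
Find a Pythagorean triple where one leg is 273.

We need the other leg and hypotenuse such that 273² + x² = c².
Take x = 136, c = 305: 273² + 136² = 74529 + 18496 = 93025 = 305² ✓
Triple: (273, 136, 305)

(273, 136, 305)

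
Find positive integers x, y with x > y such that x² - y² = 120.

Factor: x² - y² = (x+y)(x-y) = 120.
We need two factors of 120 with the same parity.
Use x+y = 60 and x-y = 2 (product 60·2 = 120).
Adding: 2x = 62, so x = 31.
Subtracting: 2y = 58, so y = 29.
Check: 31² - 29² = 961 - 841 = 120 ✓

x = 31, y = 29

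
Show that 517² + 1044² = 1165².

Compute a² + b² = 517² + 1044² = 267289 + 1089936 = 1357225
Compute c² = 1165² = 1357225
Since 1357225 = 1357225, confirmed.

Yes, it is a Pythagorean triple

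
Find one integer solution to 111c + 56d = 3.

Step 1: Check solvability.
gcd(111, 56) = 1
Since 1 divides 3, solutions exist.

Step 2: Apply extended Euclidean algorithm to find gcd.
We find integers such that 111*x0 + 56*y0 = 1

Step 3: Scale the particular solution.
Multiply by 3/1 = 3:
c = -3, d = 6

Step 4: Verify.
111*(-3) + 56*(6) = 3 = 3 ✓

c = -3, d = 6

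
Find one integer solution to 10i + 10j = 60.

Step 1: Check solvability.
gcd(10, 10) = 10
Since 10 divides 60, solutions exist.

Step 2: Apply extended Euclidean algorithm to find gcd.
We find integers such that 10*x0 + 10*y0 = 10

Step 3: Scale the particular solution.
Multiply by 60/10 = 6:
i = 0, j = 6

Step 4: Verify.
10*(0) + 10*(6) = 60 = 60 ✓

i = 0, j = 6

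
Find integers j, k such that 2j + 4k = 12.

Step 1: Check solvability.
gcd(2, 4) = 2
Since 2 divides 12, solutions exist.

Step 2: Apply extended Euclidean algorithm to find gcd.
We find integers such that 2*x0 + 4*y0 = 2

Step 3: Scale the particular solution.
Multiply by 12/2 = 6:
j = 6, k = 0

Step 4: Verify.
2*(6) + 4*(0) = 12 = 12 ✓

j = 6, k = 0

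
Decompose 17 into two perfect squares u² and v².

We need to find integers u, v > 0 such that u² + v² = 17.
Trying u = 1: v² = 17 - 1² = 17 - 1 = 16
v = 4
Check: 1² + 4² = 1 + 16 = 17 ✓

17 = 1² + 4²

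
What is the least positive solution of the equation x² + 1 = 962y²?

We need x² = 962y² - 1. Try successive y:
y = 1: x² = 962·1² - 1 = 961 = 31² ✓
Check: 31² - 962·1² = 961 - 962 = -1 ✓

x = 31, y = 1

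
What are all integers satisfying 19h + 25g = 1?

Step 1: Compute gcd(19, 25) = 1.
Since 1 divides 1, solutions exist.

Step 2: Find a particular solution using extended Euclidean algorithm.
We get h₀ = 4, g₀ = -3.
Check: 19*4 + 25*-3 = 1 = 1 ✓

Step 3: Write the general solution.
h = 4 + (25/1)t = 4 + 25t
g = -3 - (19/1)t = -3 - 19t
for any integer t.

h = 4 + 25t, g = -3 - 19t for integer t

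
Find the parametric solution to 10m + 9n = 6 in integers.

Step 1: Compute gcd(10, 9) = 1.
Since 1 divides 6, solutions exist.

Step 2: Find a particular solution using extended Euclidean algorithm.
We get m₀ = 6, n₀ = -6.
Check: 10*6 + 9*-6 = 6 = 6 ✓

Step 3: Write the general solution.
m = 6 + (9/1)t = 6 + 9t
n = -6 - (10/1)t = -6 - 10t
for any integer t.

m = 6 + 9t, n = -6 - 10t for integer t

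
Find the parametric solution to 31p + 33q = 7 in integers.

Step 1: Compute gcd(31, 33) = 1.
Since 1 divides 7, solutions exist.

Step 2: Find a particular solution using extended Euclidean algorithm.
We get p₀ = 112, q₀ = -105.
Check: 31*112 + 33*-105 = 7 = 7 ✓

Step 3: Write the general solution.
p = 112 + (33/1)t = 112 + 33t
q = -105 - (31/1)t = -105 - 31t
for any integer t.

p = 112 + 33t, q = -105 - 31t for integer t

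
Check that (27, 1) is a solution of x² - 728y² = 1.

Compute x² = 27² = 729
Compute 728y² = 728·1² = 728·1 = 728
x² - 728y² = 729 - 728 = 1
Since this equals 1, (27, 1) is a solution.

Yes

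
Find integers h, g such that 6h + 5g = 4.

Step 1: Check solvability.
gcd(6, 5) = 1
Since 1 divides 4, solutions exist.

Step 2: Apply extended Euclidean algorithm to find gcd.
We find integers such that 6*x0 + 5*y0 = 1

Step 3: Scale the particular solution.
Multiply by 4/1 = 4:
h = 4, g = -4

Step 4: Verify.
6*(4) + 5*(-4) = 4 = 4 ✓

h = 4, g = -4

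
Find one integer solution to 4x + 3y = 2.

Step 1: Check solvability.
gcd(4, 3) = 1
Since 1 divides 2, solutions exist.

Step 2: Apply extended Euclidean algorithm to find gcd.
We find integers such that 4*x0 + 3*y0 = 1

Step 3: Scale the particular solution.
Multiply by 2/1 = 2:
x = 2, y = -2

Step 4: Verify.
4*(2) + 3*(-2) = 2 = 2 ✓

x = 2, y = -2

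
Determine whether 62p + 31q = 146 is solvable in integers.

Step 1: Compute gcd(62, 31).
gcd(62, 31) = 31

Step 2: Check divisibility.
Does 31 divide 146? 146 = 31 x 4 + 22, so no.

By the theorem on linear Diophantine equations, 62p + 31q = 146 has integer solutions if and only if gcd(62, 31) divides 146. Since 31 does not divide 146, no solutions exist.

No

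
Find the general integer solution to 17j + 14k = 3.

Step 1: Compute gcd(17, 14) = 1.
Since 1 divides 3, solutions exist.

Step 2: Find a particular solution using extended Euclidean algorithm.
We get j₀ = 15, k₀ = -18.
Check: 17*15 + 14*-18 = 3 = 3 ✓

Step 3: Write the general solution.
j = 15 + (14/1)t = 15 + 14t
k = -18 - (17/1)t = -18 - 17t
for any integer t.

j = 15 + 14t, k = -18 - 17t for integer t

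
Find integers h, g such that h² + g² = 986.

We need to find integers h, g > 0 such that h² + g² = 986.
Trying h = 5: g² = 986 - 5² = 986 - 25 = 961
g = 31
Check: 5² + 31² = 25 + 961 = 986 ✓

986 = 5² + 31²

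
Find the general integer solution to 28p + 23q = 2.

Step 1: Compute gcd(28, 23) = 1.
Since 1 divides 2, solutions exist.

Step 2: Find a particular solution using extended Euclidean algorithm.
We get p₀ = -18, q₀ = 22.
Check: 28*-18 + 23*22 = 2 = 2 ✓

Step 3: Write the general solution.
p = -18 + (23/1)t = -18 + 23t
q = 22 - (28/1)t = 22 - 28t
for any integer t.

p = -18 + 23t, q = 22 - 28t for integer t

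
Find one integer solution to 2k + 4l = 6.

Step 1: Check solvability.
gcd(2, 4) = 2
Since 2 divides 6, solutions exist.

Step 2: Apply extended Euclidean algorithm to find gcd.
We find integers such that 2*x0 + 4*y0 = 2

Step 3: Scale the particular solution.
Multiply by 6/2 = 3:
k = 3, l = 0

Step 4: Verify.
2*(3) + 4*(0) = 6 = 6 ✓

k = 3, l = 0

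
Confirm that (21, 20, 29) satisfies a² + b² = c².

Compute a² + b² = 21² + 20² = 441 + 400 = 841
Compute c² = 29² = 841
Since 841 = 841, confirmed.

Yes, it is a Pythagorean triple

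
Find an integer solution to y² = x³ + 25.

Try small integer x values and check whether x³ + 25 is a perfect square.
x = 0: x³ + 25 = 0³ + 25 = 0 + 25 = 25
Is 25 a perfect square? 5² = 25 ✓
So (x, y) = (0, -5) is a solution.

x = 0, y = -5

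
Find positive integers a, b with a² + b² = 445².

We need a² + b² = 445² = 198025.
Trying: 203² + 396² = 41209 + 156816 = 198025 ✓

(203, 396, 445)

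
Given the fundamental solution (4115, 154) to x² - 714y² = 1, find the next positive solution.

Solutions to x² - Dy² = 1 are generated by powers of (x₀ + y₀√D).
The next solution satisfies x₁ + y₁√714 = (x₀ + y₀√714)², giving:
x₁ = x₀² + 714y₀² = 4115² + 714·154² = 16933225 + 16933224 = 33866449
y₁ = 2x₀y₀ = 2·4115·154 = 1267420

Verify: 33866449² - 714·1267420² = 1146936367869601 - 1146936367869600 = 1 ✓

x = 33866449, y = 1267420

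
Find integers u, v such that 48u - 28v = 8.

Step 1: Check solvability.
gcd(48, 28) = 4
Since 4 divides 8, solutions exist.

Step 2: Apply extended Euclidean algorithm to find gcd.
We find integers such that 48*x0 + 28*y0 = 4

Step 3: Scale the particular solution.
Multiply by 8/4 = 2:
u = 6, v = 10

Step 4: Verify.
48*(6) - 28*(10) = 8 = 8 ✓

u = 6, v = 10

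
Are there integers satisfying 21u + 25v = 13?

Step 1: Compute gcd(21, 25).
gcd(21, 25) = 1

Step 2: Check divisibility.
Does 1 divide 13? 13 = 1 x 13, so yes.

By the theorem on linear Diophantine equations, 21u + 25v = 13 has integer solutions if and only if gcd(21, 25) divides 13. Since 1 | 13, solutions exist.

Yes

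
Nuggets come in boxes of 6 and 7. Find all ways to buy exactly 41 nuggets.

We need non-negative integers (x, y) with 6x + 7y = 41.
For each x in 0..6, check if 41 - 6x is a non-negative multiple of 7.
x = 1: 7y = 35, y = 5 ✓

(1 boxes of 6, 5 boxes of 7)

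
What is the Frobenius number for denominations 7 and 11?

For two coprime denominations a and b, the Frobenius number (largest value not representable as a non-negative combination) is ab - a - b.
Here gcd(7, 11) = 1, so they are coprime.
F(7, 11) = 7·11 - 7 - 11 = 77 - 18 = 59

59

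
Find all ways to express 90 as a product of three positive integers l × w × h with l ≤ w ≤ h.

Iterate l from 1 to ⌊90^(1/3)⌋. For each l dividing 90, iterate w ≥ l with w dividing 90/l, and set h = 90/(l·w).
Triples found (10): (1×1×90), (1×2×45), (1×3×30), (1×5×18), (1×6×15), (1×9×10), (2×3×15), (2×5×9), (3×3×10), (3×5×6)

(1×1×90), (1×2×45), (1×3×30), (1×5×18), (1×6×15), (1×9×10), (2×3×15), (2×5×9), (3×3×10), (3×5×6)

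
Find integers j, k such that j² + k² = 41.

We need to find integers j, k > 0 such that j² + k² = 41.
Trying j = 4: k² = 41 - 4² = 41 - 16 = 25
k = 5
Check: 4² + 5² = 16 + 25 = 41 ✓

41 = 4² + 5²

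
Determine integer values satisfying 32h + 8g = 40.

Step 1: Check solvability.
gcd(32, 8) = 8
Since 8 divides 40, solutions exist.

Step 2: Apply extended Euclidean algorithm to find gcd.
We find integers such that 32*x0 + 8*y0 = 8

Step 3: Scale the particular solution.
Multiply by 40/8 = 5:
h = 0, g = 5

Step 4: Verify.
32*(0) + 8*(5) = 40 = 40 ✓

h = 0, g = 5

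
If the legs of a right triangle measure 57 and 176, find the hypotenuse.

c² = a² + b² = 57² + 176² = 3249 + 30976 = 34225
c = 185

185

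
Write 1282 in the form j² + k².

We need to find integers j, k > 0 such that j² + k² = 1282.
Trying j = 21: k² = 1282 - 21² = 1282 - 441 = 841
k = 29
Check: 21² + 29² = 441 + 841 = 1282 ✓

1282 = 21² + 29²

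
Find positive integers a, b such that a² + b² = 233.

Search for a with 233 - a² a perfect square.
a = 8: 233 - 8² = 233 - 64 = 169 = 13² ✓
So a = 8, b = 13.

a = 8, b = 13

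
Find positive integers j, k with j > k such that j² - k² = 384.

Factor: j² - k² = (j+k)(j-k) = 384.
We need two factors of 384 with the same parity.
Use j+k = 192 and j-k = 2 (product 192·2 = 384).
Adding: 2j = 194, so j = 97.
Subtracting: 2k = 190, so k = 95.
Check: 97² - 95² = 9409 - 9025 = 384 ✓

j = 97, k = 95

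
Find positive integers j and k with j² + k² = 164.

We need to find integers j, k > 0 such that j² + k² = 164.
Trying j = 8: k² = 164 - 8² = 164 - 64 = 100
k = 10
Check: 8² + 10² = 64 + 100 = 164 ✓

164 = 8² + 10²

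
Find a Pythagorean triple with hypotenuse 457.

We need a² + b² = 457² = 208849.
Trying: 425² + 168² = 180625 + 28224 = 208849 ✓

(425, 168, 457)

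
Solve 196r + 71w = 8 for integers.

Step 1: Check solvability.
gcd(196, 71) = 1
Since 1 divides 8, solutions exist.

Step 2: Apply extended Euclidean algorithm to find gcd.
We find integers such that 196*x0 + 71*y0 = 1

Step 3: Scale the particular solution.
Multiply by 8/1 = 8:
r = 200, w = -552

Step 4: Verify.
196*(200) + 71*(-552) = 8 = 8 ✓

r = 200, w = -552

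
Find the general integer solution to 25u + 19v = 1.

Step 1: Compute gcd(25, 19) = 1.
Since 1 divides 1, solutions exist.

Step 2: Find a particular solution using extended Euclidean algorithm.
We get u₀ = -3, v₀ = 4.
Check: 25*-3 + 19*4 = 1 = 1 ✓

Step 3: Write the general solution.
u = -3 + (19/1)t = -3 + 19t
v = 4 - (25/1)t = 4 - 25t
for any integer t.

u = -3 + 19t, v = 4 - 25t for integer t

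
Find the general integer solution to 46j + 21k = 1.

Step 1: Compute gcd(46, 21) = 1.
Since 1 divides 1, solutions exist.

Step 2: Find a particular solution using extended Euclidean algorithm.
We get j₀ = -5, k₀ = 11.
Check: 46*-5 + 21*11 = 1 = 1 ✓

Step 3: Write the general solution.
j = -5 + (21/1)t = -5 + 21t
k = 11 - (46/1)t = 11 - 46t
for any integer t.

j = -5 + 21t, k = 11 - 46t for integer t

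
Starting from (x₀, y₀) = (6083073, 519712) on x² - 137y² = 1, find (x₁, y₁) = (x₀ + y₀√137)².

Solutions to x² - Dy² = 1 are generated by powers of (x₀ + y₀√D).
The next solution satisfies x₁ + y₁√137 = (x₀ + y₀√137)², giving:
x₁ = x₀² + 137y₀² = 6083073² + 137·519712² = 37003777123329 + 37003777123328 = 74007554246657
y₁ = 2x₀y₀ = 2·6083073·519712 = 6322892069952

Verify: 74007554246657² - 137·6322892069952² = 5477118085571878554795675649 - 5477118085571878554795675648 = 1 ✓

x = 74007554246657, y = 6322892069952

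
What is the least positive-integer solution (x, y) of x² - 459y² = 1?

We seek the smallest positive integers (x, y) with x² - 459y² = 1, i.e., x² = 459y² + 1.
Try successive y values:
y = 1: x² = 459·1² + 1 = 460, not a perfect square
y = 2: x² = 459·2² + 1 = 1837, not a perfect square
y = 3: x² = 459·3² + 1 = 4132, not a perfect square
... continuing the search (or via continued fractions) ...
y = 23331: x² = 459·23331² + 1 = 249850022500, x = 499850 ✓

Verify: 499850² - 459·23331² = 249850022500 - 249850022499 = 1 ✓

x = 499850, y = 23331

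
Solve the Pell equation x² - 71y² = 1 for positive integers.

We seek the smallest positive integers (x, y) with x² - 71y² = 1, i.e., x² = 71y² + 1.
Try successive y values:
y = 1: x² = 71·1² + 1 = 72, not a perfect square
y = 2: x² = 71·2² + 1 = 285, not a perfect square
y = 3: x² = 71·3² + 1 = 640, not a perfect square
... continuing the search (or via continued fractions) ...
y = 413: x² = 71·413² + 1 = 12110400, x = 3480 ✓

Verify: 3480² - 71·413² = 12110400 - 12110399 = 1 ✓

x = 3480, y = 413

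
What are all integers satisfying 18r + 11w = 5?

Step 1: Compute gcd(18, 11) = 1.
Since 1 divides 5, solutions exist.

Step 2: Find a particular solution using extended Euclidean algorithm.
We get r₀ = -15, w₀ = 25.
Check: 18*-15 + 11*25 = 5 = 5 ✓

Step 3: Write the general solution.
r = -15 + (11/1)t = -15 + 11t
w = 25 - (18/1)t = 25 - 18t
for any integer t.

r = -15 + 11t, w = 25 - 18t for integer t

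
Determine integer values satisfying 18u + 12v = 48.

Step 1: Check solvability.
gcd(18, 12) = 6
Since 6 divides 48, solutions exist.

Step 2: Apply extended Euclidean algorithm to find gcd.
We find integers such that 18*x0 + 12*y0 = 6

Step 3: Scale the particular solution.
Multiply by 48/6 = 8:
u = 8, v = -8

Step 4: Verify.
18*(8) + 12*(-8) = 48 = 48 ✓

u = 8, v = -8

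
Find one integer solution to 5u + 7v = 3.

Step 1: Check solvability.
gcd(5, 7) = 1
Since 1 divides 3, solutions exist.

Step 2: Apply extended Euclidean algorithm to find gcd.
We find integers such that 5*x0 + 7*y0 = 1

Step 3: Scale the particular solution.
Multiply by 3/1 = 3:
u = 9, v = -6

Step 4: Verify.
5*(9) + 7*(-6) = 3 = 3 ✓

u = 9, v = -6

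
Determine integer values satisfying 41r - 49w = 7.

Step 1: Check solvability.
gcd(41, 49) = 1
Since 1 divides 7, solutions exist.

Step 2: Apply extended Euclidean algorithm to find gcd.
We find integers such that 41*x0 + 49*y0 = 1

Step 3: Scale the particular solution.
Multiply by 7/1 = 7:
r = 42, w = 35

Step 4: Verify.
41*(42) - 49*(35) = 7 = 7 ✓

r = 42, w = 35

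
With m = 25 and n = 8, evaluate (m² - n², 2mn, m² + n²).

a = m² - n² = 625 - 64 = 561
b = 2mn = 2·25·8 = 400
c = m² + n² = 625 + 64 = 689
Verify: 561² + 400² = 314721 + 160000 = 474721 = 689² ✓

(561, 400, 689)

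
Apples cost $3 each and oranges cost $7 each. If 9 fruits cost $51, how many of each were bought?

Let a = apples, o = oranges.
a + o = 9
3a + 7o = 51
Substitute o = 9 - a:
3a + 7(9 - a) = 51
(3 - 7)a = 51 - 63
-4a = -12
a = 3, o = 9 - 3 = 6

Apples: 3, Oranges: 6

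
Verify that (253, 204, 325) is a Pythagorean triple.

Compute a² + b² = 253² + 204² = 64009 + 41616 = 105625
Compute c² = 325² = 105625
Since 105625 = 105625, confirmed.

Yes, it is a Pythagorean triple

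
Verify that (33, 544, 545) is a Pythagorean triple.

Compute a² + b² = 33² + 544² = 1089 + 295936 = 297025
Compute c² = 545² = 297025
Since 297025 = 297025, confirmed.

Yes, it is a Pythagorean triple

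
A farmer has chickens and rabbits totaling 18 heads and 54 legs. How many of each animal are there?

Let c = chickens, r = rabbits.
Heads: c + r = 18
Legs: 2c + 4r = 54
From the first equation, c = 18 - r. Substitute:
2(18 - r) + 4r = 54
36 + 2r = 54
r = (54 - 36)/2 = 9
c = 18 - 9 = 9

Chickens: 9, Rabbits: 9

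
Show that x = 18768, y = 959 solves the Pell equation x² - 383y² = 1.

Compute x² = 18768² = 352237824
Compute 383y² = 383·959² = 383·919681 = 352237823
x² - 383y² = 352237824 - 352237823 = 1
Since this equals 1, (18768, 959) is a solution.

Yes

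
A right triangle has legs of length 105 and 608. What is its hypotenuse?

c² = a² + b² = 105² + 608² = 11025 + 369664 = 380689
c = 617

617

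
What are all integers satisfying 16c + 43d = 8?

Step 1: Compute gcd(16, 43) = 1.
Since 1 divides 8, solutions exist.

Step 2: Find a particular solution using extended Euclidean algorithm.
We get c₀ = -64, d₀ = 24.
Check: 16*-64 + 43*24 = 8 = 8 ✓

Step 3: Write the general solution.
c = -64 + (43/1)t = -64 + 43t
d = 24 - (16/1)t = 24 - 16t
for any integer t.

c = -64 + 43t, d = 24 - 16t for integer t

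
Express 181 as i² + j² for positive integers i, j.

We need to find integers i, j > 0 such that i² + j² = 181.
Trying i = 9: j² = 181 - 9² = 181 - 81 = 100
j = 10
Check: 9² + 10² = 81 + 100 = 181 ✓

181 = 9² + 10²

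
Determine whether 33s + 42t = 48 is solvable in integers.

Step 1: Compute gcd(33, 42).
gcd(33, 42) = 3

Step 2: Check divisibility.
Does 3 divide 48? 48 = 3 x 16, so yes.

By the theorem on linear Diophantine equations, 33s + 42t = 48 has integer solutions if and only if gcd(33, 42) divides 48. Since 3 | 48, solutions exist.

Yes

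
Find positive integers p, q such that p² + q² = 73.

Search for p with 73 - p² a perfect square.
p = 3: 73 - 3² = 73 - 9 = 64 = 8² ✓
So p = 3, q = 8.

p = 3, q = 8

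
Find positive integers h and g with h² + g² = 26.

We need to find integers h, g > 0 such that h² + g² = 26.
Trying h = 1: g² = 26 - 1² = 26 - 1 = 25
g = 5
Check: 1² + 5² = 1 + 25 = 26 ✓

26 = 1² + 5²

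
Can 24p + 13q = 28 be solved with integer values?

Step 1: Compute gcd(24, 13).
gcd(24, 13) = 1

Step 2: Check divisibility.
Does 1 divide 28? 28 = 1 x 28, so yes.

By the theorem on linear Diophantine equations, 24p + 13q = 28 has integer solutions if and only if gcd(24, 13) divides 28. Since 1 | 28, solutions exist.

Yes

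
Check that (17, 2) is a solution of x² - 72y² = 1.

Compute x² = 17² = 289
Compute 72y² = 72·2² = 72·4 = 288
x² - 72y² = 289 - 288 = 1
Since this equals 1, (17, 2) is a solution.

Yes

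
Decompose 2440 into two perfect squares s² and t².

We need to find integers s, t > 0 such that s² + t² = 2440.
Trying s = 18: t² = 2440 - 18² = 2440 - 324 = 2116
t = 46
Check: 18² + 46² = 324 + 2116 = 2440 ✓

2440 = 18² + 46²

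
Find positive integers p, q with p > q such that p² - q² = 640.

Factor: p² - q² = (p+q)(p-q) = 640.
We need two factors of 640 with the same parity.
Use p+q = 320 and p-q = 2 (product 320·2 = 640).
Adding: 2p = 322, so p = 161.
Subtracting: 2q = 318, so q = 159.
Check: 161² - 159² = 25921 - 25281 = 640 ✓

p = 161, q = 159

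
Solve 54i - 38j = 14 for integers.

Step 1: Check solvability.
gcd(54, 38) = 2
Since 2 divides 14, solutions exist.

Step 2: Apply extended Euclidean algorithm to find gcd.
We find integers such that 54*x0 + 38*y0 = 2

Step 3: Scale the particular solution.
Multiply by 14/2 = 7:
i = -49, j = -70

Step 4: Verify.
54*(-49) - 38*(-70) = 14 = 14 ✓

i = -49, j = -70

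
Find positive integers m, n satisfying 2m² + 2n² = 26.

Try small values of m and check whether (26 - 2m²)/2 is a perfect square.
m = 3: 2·3² = 18, so 2n² = 26 - 18 = 8, giving n² = 4, n = 2.
Check: 2·3² + 2·2² = 18 + 8 = 26 ✓

m = 3, n = 2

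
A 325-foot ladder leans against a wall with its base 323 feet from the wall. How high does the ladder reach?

The ladder, wall, and ground form a right triangle with hypotenuse 325 and one leg 323.
By the Pythagorean theorem: h² = 325² - 323² = 105625 - 104329 = 1296
h = √1296 = 36 feet

36 feet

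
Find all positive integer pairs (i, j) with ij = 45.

The positive divisors of 45 are: 1, 3, 5, 9, 15, 45.
Each divisor d gives the pair (d, 45/d):
(1, 45), (3, 15), (5, 9), (9, 5), (15, 3), (45, 1)

(1, 45), (3, 15), (5, 9), (9, 5), (15, 3), (45, 1)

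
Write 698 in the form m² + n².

We need to find integers m, n > 0 such that m² + n² = 698.
Trying m = 13: n² = 698 - 13² = 698 - 169 = 529
n = 23
Check: 13² + 23² = 169 + 529 = 698 ✓

698 = 13² + 23²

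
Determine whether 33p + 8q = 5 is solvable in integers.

Step 1: Compute gcd(33, 8).
gcd(33, 8) = 1

Step 2: Check divisibility.
Does 1 divide 5? 5 = 1 x 5, so yes.

By the theorem on linear Diophantine equations, 33p + 8q = 5 has integer solutions if and only if gcd(33, 8) divides 5. Since 1 | 5, solutions exist.

Yes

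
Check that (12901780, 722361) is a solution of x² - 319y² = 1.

Compute x² = 12901780² = 166455927168400
Compute 319y² = 319·722361² = 319·521805414321 = 166455927168399
x² - 319y² = 166455927168400 - 166455927168399 = 1
Since this equals 1, (12901780, 722361) is a solution.

Yes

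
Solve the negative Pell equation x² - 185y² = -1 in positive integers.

We need x² = 185y² - 1. Try successive y:
y = 1: x² = 185·1² - 1 = 184, not a perfect square
y = 2: x² = 185·2² - 1 = 739, not a perfect square
y = 3: x² = 185·3² - 1 = 1664, not a perfect square
...
y = 5: x² = 185·5² - 1 = 4624 = 68² ✓
Check: 68² - 185·5² = 4624 - 4625 = -1 ✓

x = 68, y = 5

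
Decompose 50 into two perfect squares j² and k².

We need to find integers j, k > 0 such that j² + k² = 50.
Trying j = 1: k² = 50 - 1² = 50 - 1 = 49
k = 7
Check: 1² + 7² = 1 + 49 = 50 ✓

50 = 1² + 7²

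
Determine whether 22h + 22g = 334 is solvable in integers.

Step 1: Compute gcd(22, 22).
gcd(22, 22) = 22

Step 2: Check divisibility.
Does 22 divide 334? 334 = 22 x 15 + 4, so no.

By the theorem on linear Diophantine equations, 22h + 22g = 334 has integer solutions if and only if gcd(22, 22) divides 334. Since 22 does not divide 334, no solutions exist.

No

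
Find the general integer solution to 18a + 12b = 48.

Step 1: Compute gcd(18, 12) = 6.
Since 6 divides 48, solutions exist.

Step 2: Find a particular solution using extended Euclidean algorithm.
We get a₀ = 8, b₀ = -8.
Check: 18*8 + 12*-8 = 48 = 48 ✓

Step 3: Write the general solution.
a = 8 + (12/6)t = 8 + 2t
b = -8 - (18/6)t = -8 - 3t
for any integer t.

a = 8 + 2t, b = -8 - 3t for integer t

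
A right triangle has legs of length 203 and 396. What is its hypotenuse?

c² = a² + b² = 203² + 396² = 41209 + 156816 = 198025
c = 445

445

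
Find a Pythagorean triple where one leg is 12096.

We need the other leg and hypotenuse such that 12096² + x² = c².
Take x = 440, c = 12104: 12096² + 440² = 146313216 + 193600 = 146506816 = 12104² ✓
Triple: (440, 12096, 12104)

(440, 12096, 12104)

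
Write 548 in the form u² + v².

We need to find integers u, v > 0 such that u² + v² = 548.
Trying u = 8: v² = 548 - 8² = 548 - 64 = 484
v = 22
Check: 8² + 22² = 64 + 484 = 548 ✓

548 = 8² + 22²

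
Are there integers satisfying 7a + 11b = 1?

Step 1: Compute gcd(7, 11).
gcd(7, 11) = 1

Step 2: Check divisibility.
Does 1 divide 1? 1 = 1 x 1, so yes.

By the theorem on linear Diophantine equations, 7a + 11b = 1 has integer solutions if and only if gcd(7, 11) divides 1. Since 1 | 1, solutions exist.

Yes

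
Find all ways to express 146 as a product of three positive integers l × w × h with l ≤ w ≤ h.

Iterate l from 1 to ⌊146^(1/3)⌋. For each l dividing 146, iterate w ≥ l with w dividing 146/l, and set h = 146/(l·w).
Triples found (2): (1×1×146), (1×2×73)

(1×1×146), (1×2×73)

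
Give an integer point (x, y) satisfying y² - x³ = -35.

Try small integer x values and check whether x³ - 35 is a perfect square.
x = 11: x³ - 35 = 11³ - 35 = 1331 - 35 = 1296
Is 1296 a perfect square? 36² = 1296 ✓
So (x, y) = (11, 36) is a solution.

x = 11, y = 36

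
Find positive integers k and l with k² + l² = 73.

We need to find integers k, l > 0 such that k² + l² = 73.
Trying k = 3: l² = 73 - 3² = 73 - 9 = 64
l = 8
Check: 3² + 8² = 9 + 64 = 73 ✓

73 = 3² + 8²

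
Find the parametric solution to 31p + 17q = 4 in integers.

Step 1: Compute gcd(31, 17) = 1.
Since 1 divides 4, solutions exist.

Step 2: Find a particular solution using extended Euclidean algorithm.
We get p₀ = -24, q₀ = 44.
Check: 31*-24 + 17*44 = 4 = 4 ✓

Step 3: Write the general solution.
p = -24 + (17/1)t = -24 + 17t
q = 44 - (31/1)t = 44 - 31t
for any integer t.

p = -24 + 17t, q = 44 - 31t for integer t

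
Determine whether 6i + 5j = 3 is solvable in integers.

Step 1: Compute gcd(6, 5).
gcd(6, 5) = 1

Step 2: Check divisibility.
Does 1 divide 3? 3 = 1 x 3, so yes.

By the theorem on linear Diophantine equations, 6i + 5j = 3 has integer solutions if and only if gcd(6, 5) divides 3. Since 1 | 3, solutions exist.

Yes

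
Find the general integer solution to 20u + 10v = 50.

Step 1: Compute gcd(20, 10) = 10.
Since 10 divides 50, solutions exist.

Step 2: Find a particular solution using extended Euclidean algorithm.
We get u₀ = 0, v₀ = 5.
Check: 20*0 + 10*5 = 50 = 50 ✓

Step 3: Write the general solution.
u = 0 + (10/10)t = 0 + 1t
v = 5 - (20/10)t = 5 - 2t
for any integer t.

u = 0 + 1t, v = 5 - 2t for integer t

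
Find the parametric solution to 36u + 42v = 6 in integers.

Step 1: Compute gcd(36, 42) = 6.
Since 6 divides 6, solutions exist.

Step 2: Find a particular solution using extended Euclidean algorithm.
We get u₀ = -1, v₀ = 1.
Check: 36*-1 + 42*1 = 6 = 6 ✓

Step 3: Write the general solution.
u = -1 + (42/6)t = -1 + 7t
v = 1 - (36/6)t = 1 - 6t
for any integer t.

u = -1 + 7t, v = 1 - 6t for integer t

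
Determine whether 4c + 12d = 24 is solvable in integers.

Step 1: Compute gcd(4, 12).
gcd(4, 12) = 4

Step 2: Check divisibility.
Does 4 divide 24? 24 = 4 x 6, so yes.

By the theorem on linear Diophantine equations, 4c + 12d = 24 has integer solutions if and only if gcd(4, 12) divides 24. Since 4 | 24, solutions exist.

Yes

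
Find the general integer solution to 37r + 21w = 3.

Step 1: Compute gcd(37, 21) = 1.
Since 1 divides 3, solutions exist.

Step 2: Find a particular solution using extended Euclidean algorithm.
We get r₀ = 12, w₀ = -21.
Check: 37*12 + 21*-21 = 3 = 3 ✓

Step 3: Write the general solution.
r = 12 + (21/1)t = 12 + 21t
w = -21 - (37/1)t = -21 - 37t
for any integer t.

r = 12 + 21t, w = -21 - 37t for integer t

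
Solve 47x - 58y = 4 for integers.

Step 1: Check solvability.
gcd(47, 58) = 1
Since 1 divides 4, solutions exist.

Step 2: Apply extended Euclidean algorithm to find gcd.
We find integers such that 47*x0 + 58*y0 = 1

Step 3: Scale the particular solution.
Multiply by 4/1 = 4:
x = 84, y = 68

Step 4: Verify.
47*(84) - 58*(68) = 4 = 4 ✓

x = 84, y = 68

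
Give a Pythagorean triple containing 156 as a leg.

We need the other leg and hypotenuse such that 156² + x² = c².
Take x = 667, c = 685: 156² + 667² = 24336 + 444889 = 469225 = 685² ✓
Triple: (667, 156, 685)

(667, 156, 685)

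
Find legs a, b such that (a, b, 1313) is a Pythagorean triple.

We need a² + b² = 1313² = 1723969.
Trying: 255² + 1288² = 65025 + 1658944 = 1723969 ✓

(255, 1288, 1313)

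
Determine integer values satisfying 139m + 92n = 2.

Step 1: Check solvability.
gcd(139, 92) = 1
Since 1 divides 2, solutions exist.

Step 2: Apply extended Euclidean algorithm to find gcd.
We find integers such that 139*x0 + 92*y0 = 1

Step 3: Scale the particular solution.
Multiply by 2/1 = 2:
m = -90, n = 136

Step 4: Verify.
139*(-90) + 92*(136) = 2 = 2 ✓

m = -90, n = 136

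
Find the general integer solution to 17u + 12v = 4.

Step 1: Compute gcd(17, 12) = 1.
Since 1 divides 4, solutions exist.

Step 2: Find a particular solution using extended Euclidean algorithm.
We get u₀ = 20, v₀ = -28.
Check: 17*20 + 12*-28 = 4 = 4 ✓

Step 3: Write the general solution.
u = 20 + (12/1)t = 20 + 12t
v = -28 - (17/1)t = -28 - 17t
for any integer t.

u = 20 + 12t, v = -28 - 17t for integer t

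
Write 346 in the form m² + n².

We need to find integers m, n > 0 such that m² + n² = 346.
Trying m = 11: n² = 346 - 11² = 346 - 121 = 225
n = 15
Check: 11² + 15² = 121 + 225 = 346 ✓

346 = 11² + 15²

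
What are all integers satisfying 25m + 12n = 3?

Step 1: Compute gcd(25, 12) = 1.
Since 1 divides 3, solutions exist.

Step 2: Find a particular solution using extended Euclidean algorithm.
We get m₀ = 3, n₀ = -6.
Check: 25*3 + 12*-6 = 3 = 3 ✓

Step 3: Write the general solution.
m = 3 + (12/1)t = 3 + 12t
n = -6 - (25/1)t = -6 - 25t
for any integer t.

m = 3 + 12t, n = -6 - 25t for integer t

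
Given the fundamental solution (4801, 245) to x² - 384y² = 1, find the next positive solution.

Solutions to x² - Dy² = 1 are generated by powers of (x₀ + y₀√D).
The next solution satisfies x₁ + y₁√384 = (x₀ + y₀√384)², giving:
x₁ = x₀² + 384y₀² = 4801² + 384·245² = 23049601 + 23049600 = 46099201
y₁ = 2x₀y₀ = 2·4801·245 = 2352490

Verify: 46099201² - 384·2352490² = 2125136332838401 - 2125136332838400 = 1 ✓

x = 46099201, y = 2352490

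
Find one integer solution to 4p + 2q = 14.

Step 1: Check solvability.
gcd(4, 2) = 2
Since 2 divides 14, solutions exist.

Step 2: Apply extended Euclidean algorithm to find gcd.
We find integers such that 4*x0 + 2*y0 = 2

Step 3: Scale the particular solution.
Multiply by 14/2 = 7:
p = 0, q = 7

Step 4: Verify.
4*(0) + 2*(7) = 14 = 14 ✓

p = 0, q = 7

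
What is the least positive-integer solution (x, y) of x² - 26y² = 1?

We seek the smallest positive integers (x, y) with x² - 26y² = 1, i.e., x² = 26y² + 1.
Try successive y values:
y = 1: x² = 26·1² + 1 = 27, not a perfect square
y = 2: x² = 26·2² + 1 = 105, not a perfect square
y = 3: x² = 26·3² + 1 = 235, not a perfect square
... continuing the search (or via continued fractions) ...
y = 10: x² = 26·10² + 1 = 2601, x = 51 ✓

Verify: 51² - 26·10² = 2601 - 2600 = 1 ✓

x = 51, y = 10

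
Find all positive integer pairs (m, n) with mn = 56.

The positive divisors of 56 are: 1, 2, 4, 7, 8, 14, 28, 56.
Each divisor d gives the pair (d, 56/d):
(1, 56), (2, 28), (4, 14), (7, 8), (8, 7), (14, 4), (28, 2), (56, 1)

(1, 56), (2, 28), (4, 14), (7, 8), (8, 7), (14, 4), (28, 2), (56, 1)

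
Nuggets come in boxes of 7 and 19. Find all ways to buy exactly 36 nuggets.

We need non-negative integers (x, y) with 7x + 19y = 36.
For each x in 0..5, check if 36 - 7x is a non-negative multiple of 19.
No x yields an integer y ≥ 0.

No solution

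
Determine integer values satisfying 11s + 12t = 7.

Step 1: Check solvability.
gcd(11, 12) = 1
Since 1 divides 7, solutions exist.

Step 2: Apply extended Euclidean algorithm to find gcd.
We find integers such that 11*x0 + 12*y0 = 1

Step 3: Scale the particular solution.
Multiply by 7/1 = 7:
s = -7, t = 7

Step 4: Verify.
11*(-7) + 12*(7) = 7 = 7 ✓

s = -7, t = 7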